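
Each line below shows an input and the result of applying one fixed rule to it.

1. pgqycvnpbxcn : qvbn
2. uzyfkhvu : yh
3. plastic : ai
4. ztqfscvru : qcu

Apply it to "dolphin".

Looking at the pairs, the operation is to keep one character in every 3, starting at position 3 (positions 3rd, 6th, 9th, ...).
Doing the same to "dolphin": "li".

li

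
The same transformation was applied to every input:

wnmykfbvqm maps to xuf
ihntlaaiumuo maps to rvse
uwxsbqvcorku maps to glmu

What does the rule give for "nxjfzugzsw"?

The pattern: shift every letter 10 places forward in the alphabet (wrapping around), then keep one character in every 3, starting at position 2 (positions 2nd, 5th, 8th, ...).
Applying both steps to "nxjfzugzsw": "xhtpjeqjcg", then "hjj".

hjj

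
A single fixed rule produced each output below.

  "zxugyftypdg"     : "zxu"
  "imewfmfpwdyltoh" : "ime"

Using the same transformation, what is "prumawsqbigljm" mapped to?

Rule — keep only the first 3 characters.
On "prumawsqbigljm" that produces "pru".

pru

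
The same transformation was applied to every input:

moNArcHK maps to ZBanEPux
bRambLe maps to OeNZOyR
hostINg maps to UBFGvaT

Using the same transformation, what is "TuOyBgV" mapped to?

The rule is to shift every letter 13 places forward in the alphabet (wrapping around) — i.e. ROT13, then flip the case of every letter.
"TuOyBgV" → "GhBlOtI" → "gHbLoTi".

gHbLoTi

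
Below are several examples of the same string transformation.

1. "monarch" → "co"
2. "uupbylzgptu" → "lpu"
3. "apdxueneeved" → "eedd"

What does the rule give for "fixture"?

ri

The pattern: move the first 3 characters to the end (rotate left by 3), then keep one character in every 3, starting at position 3 (positions 3rd, 6th, 9th, ...).
For "fixture", step one produces "turefix"; step two turns that into "ri".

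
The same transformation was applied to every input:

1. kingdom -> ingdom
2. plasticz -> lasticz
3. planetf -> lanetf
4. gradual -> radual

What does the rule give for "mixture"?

ixture

Each output is the input with this applied: delete the first character.
Applying that to "mixture" gives "ixture".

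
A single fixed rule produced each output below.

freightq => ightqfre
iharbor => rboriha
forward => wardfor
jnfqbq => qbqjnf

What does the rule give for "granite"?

The transformation: move the first 3 characters to the end (rotate left by 3).
So "granite" becomes "nitegra".

nitegra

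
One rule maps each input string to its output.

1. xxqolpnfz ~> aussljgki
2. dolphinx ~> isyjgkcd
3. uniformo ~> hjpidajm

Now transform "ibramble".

Looking at the pairs, the operation is to shift every letter 5 places backward in the alphabet (wrapping around), then move the last 2 characters to the front (rotate right by 2).
So "ibramble" becomes "gzdwmvhw".

gzdwmvhw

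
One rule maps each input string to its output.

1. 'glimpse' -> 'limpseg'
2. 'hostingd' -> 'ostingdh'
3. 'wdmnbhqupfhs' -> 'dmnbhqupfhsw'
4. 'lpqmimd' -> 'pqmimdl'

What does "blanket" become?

Each output is the input with this applied: move the first character to the end.
"blanket" → "lanketb".

lanketb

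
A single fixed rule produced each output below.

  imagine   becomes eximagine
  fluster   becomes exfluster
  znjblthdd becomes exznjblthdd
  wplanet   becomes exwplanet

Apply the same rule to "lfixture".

exlfixture

In each case the input is transformed by: prepend "ex".
Doing the same to "lfixture": "exlfixture".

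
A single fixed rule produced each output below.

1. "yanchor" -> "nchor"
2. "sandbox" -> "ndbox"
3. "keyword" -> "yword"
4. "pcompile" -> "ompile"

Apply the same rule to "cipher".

Each output is the input with this applied: delete the first 2 characters.
Doing the same to "cipher": "pher".

pher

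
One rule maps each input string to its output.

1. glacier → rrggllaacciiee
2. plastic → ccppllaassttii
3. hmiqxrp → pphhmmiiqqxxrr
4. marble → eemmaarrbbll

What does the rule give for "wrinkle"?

What's happening: move the last character to the front, then double every character.
Applying that to "wrinkle" gives "eewwrriinnkkll".

eewwrriinnkkll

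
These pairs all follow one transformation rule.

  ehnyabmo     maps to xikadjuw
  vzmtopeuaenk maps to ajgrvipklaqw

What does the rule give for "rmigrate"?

wpaniecn

Each output is the input with this applied: move the last 3 characters to the front (rotate right by 3), then shift every letter 4 places backward in the alphabet (wrapping around).
For "rmigrate", step one produces "atermigr"; step two turns that into "wpaniecn".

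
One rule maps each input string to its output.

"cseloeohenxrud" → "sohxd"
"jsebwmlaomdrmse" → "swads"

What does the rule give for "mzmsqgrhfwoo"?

zqho

Looking at the pairs, the operation is to keep one character in every 3, starting at position 2 (positions 2nd, 5th, 8th, ...).
For "mzmsqgrhfwoo" the result is "zqho".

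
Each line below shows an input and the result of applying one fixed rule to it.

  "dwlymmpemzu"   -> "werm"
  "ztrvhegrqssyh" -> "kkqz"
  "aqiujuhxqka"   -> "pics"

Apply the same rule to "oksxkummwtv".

eoln

The pattern: shift every letter 8 places backward in the alphabet (wrapping around), then keep only the last 4 characters.
On "oksxkummwtv" that produces "eoln".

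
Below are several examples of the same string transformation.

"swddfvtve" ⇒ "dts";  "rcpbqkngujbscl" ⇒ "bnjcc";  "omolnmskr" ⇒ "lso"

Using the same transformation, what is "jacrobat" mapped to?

The rule is to move the first 2 characters to the end (rotate left by 2), then keep one character in every 3, starting at position 2 (positions 2nd, 5th, 8th, ...).
"jacrobat" → "crobatja" → "raa".
(Check on "swddfvtve": → "ddfvtvesw" → "dts" ✓)

raa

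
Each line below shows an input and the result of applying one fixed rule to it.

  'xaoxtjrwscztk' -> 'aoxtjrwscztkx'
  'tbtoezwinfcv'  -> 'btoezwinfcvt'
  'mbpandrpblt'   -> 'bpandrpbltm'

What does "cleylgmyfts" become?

leylgmyftsc

The rule is to move the first character to the end.
On "cleylgmyfts" that produces "leylgmyftsc".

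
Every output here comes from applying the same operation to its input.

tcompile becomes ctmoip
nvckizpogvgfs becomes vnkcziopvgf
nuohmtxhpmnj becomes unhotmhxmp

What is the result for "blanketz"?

lbnaek

The transformation: swap each adjacent pair of characters (1↔2, 3↔4, ...), then delete the last 2 characters.
"blanketz" → "lbnaekzt" → "lbnaek".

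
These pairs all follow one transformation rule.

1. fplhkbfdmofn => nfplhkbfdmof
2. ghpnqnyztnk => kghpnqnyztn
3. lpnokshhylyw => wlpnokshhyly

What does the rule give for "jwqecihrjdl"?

ljwqecihrjd

Each output is the input with this applied: move the last character to the front.
On "jwqecihrjdl" that produces "ljwqecihrjd".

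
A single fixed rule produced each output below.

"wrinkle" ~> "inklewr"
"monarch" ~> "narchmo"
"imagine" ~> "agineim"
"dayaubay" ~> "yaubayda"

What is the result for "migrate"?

gratemi

The pattern: move the first 2 characters to the end (rotate left by 2).
So "migrate" becomes "gratemi".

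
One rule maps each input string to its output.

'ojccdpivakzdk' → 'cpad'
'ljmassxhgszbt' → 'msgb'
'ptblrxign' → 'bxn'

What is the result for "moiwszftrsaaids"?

The rule is to keep one character in every 3, starting at position 3 (positions 3rd, 6th, 9th, ...).
For "moiwszftrsaaids" the result is "izras".

izras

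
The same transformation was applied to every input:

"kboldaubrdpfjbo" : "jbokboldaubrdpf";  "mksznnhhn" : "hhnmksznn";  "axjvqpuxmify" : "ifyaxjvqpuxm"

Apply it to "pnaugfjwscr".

scrpnaugfjw

In each case the input is transformed by: move the last 3 characters to the front (rotate right by 3).
"pnaugfjwscr" → "scrpnaugfjw".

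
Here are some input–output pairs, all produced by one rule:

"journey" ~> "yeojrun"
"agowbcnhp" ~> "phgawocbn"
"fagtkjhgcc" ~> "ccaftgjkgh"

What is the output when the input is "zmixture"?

The pattern: move the last 2 characters to the front (rotate right by 2), then swap each adjacent pair of characters (1↔2, 3↔4, ...).
On "zmixture": the first step gives "rezmixtu", and the second then gives "ermzxiut".

ermzxiut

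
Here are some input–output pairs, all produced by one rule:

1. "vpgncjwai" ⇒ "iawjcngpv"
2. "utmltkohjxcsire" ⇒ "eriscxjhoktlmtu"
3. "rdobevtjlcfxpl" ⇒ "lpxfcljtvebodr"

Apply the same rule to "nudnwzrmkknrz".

zrnkkmrzwndun

Looking at the pairs, the operation is to reverse the string.
So "nudnwzrmkknrz" becomes "zrnkkmrzwndun".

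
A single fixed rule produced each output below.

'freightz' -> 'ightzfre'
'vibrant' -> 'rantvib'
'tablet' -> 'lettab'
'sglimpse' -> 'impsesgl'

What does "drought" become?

ughtdro

What's happening: move the first 3 characters to the end (rotate left by 3).
Applying that to "drought" gives "ughtdro".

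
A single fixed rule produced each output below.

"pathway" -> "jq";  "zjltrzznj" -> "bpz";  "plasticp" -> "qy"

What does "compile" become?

cb

What's happening: keep one character in every 3, starting at position 3 (positions 3rd, 6th, 9th, ...), then shift every letter 10 places backward in the alphabet (wrapping around).
On "compile" that produces "cb".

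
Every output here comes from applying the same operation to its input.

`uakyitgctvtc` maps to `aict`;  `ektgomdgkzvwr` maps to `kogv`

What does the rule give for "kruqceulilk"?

Looking at the pairs, the operation is to keep one character in every 3, starting at position 2 (positions 2nd, 5th, 8th, ...).
Applying that to "kruqceulilk" gives "rclk".

rclk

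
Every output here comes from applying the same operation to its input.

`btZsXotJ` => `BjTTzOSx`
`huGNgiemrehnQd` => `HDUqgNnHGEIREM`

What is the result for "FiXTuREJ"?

fjIexrtU

The pattern: take characters alternately from the front and the back (1st, last, 2nd, 2nd-last, ...), then flip the case of every letter.
Working it through for "FiXTuREJ": intermediate "FJiEXRTu", final "fjIexrtU".
(Check on "btZsXotJ": → "bJttZosX" → "BjTTzOSx" ✓)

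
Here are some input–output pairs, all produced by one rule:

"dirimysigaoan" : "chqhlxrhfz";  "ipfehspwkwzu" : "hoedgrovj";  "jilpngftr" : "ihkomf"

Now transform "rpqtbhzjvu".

qopsagy

Each output is the input with this applied: delete the last 3 characters, then shift every letter 1 place backward in the alphabet (wrapping around).
For "rpqtbhzjvu", step one produces "rpqtbhz"; step two turns that into "qopsagy".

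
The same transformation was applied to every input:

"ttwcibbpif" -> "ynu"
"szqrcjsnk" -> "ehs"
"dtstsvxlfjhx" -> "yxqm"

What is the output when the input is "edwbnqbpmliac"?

Each output is the input with this applied: shift every letter 5 places forward in the alphabet (wrapping around), then keep one character in every 3, starting at position 2 (positions 2nd, 5th, 8th, ...).
Working it through for "edwbnqbpmliac": intermediate "jibgsvgurqnfh", final "isun".

isun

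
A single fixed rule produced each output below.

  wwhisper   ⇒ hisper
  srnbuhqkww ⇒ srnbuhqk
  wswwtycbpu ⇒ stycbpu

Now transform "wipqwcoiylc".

ipqcoiylc

The transformation: remove every "w".
So "wipqwcoiylc" becomes "ipqcoiylc".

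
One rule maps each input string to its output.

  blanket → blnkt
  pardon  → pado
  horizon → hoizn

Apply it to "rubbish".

rubih

Looking at the pairs, the operation is to double every character, then keep one character in every 3, starting at position 1 (positions 1st, 4th, 7th, ...).
For "rubbish", step one produces "rruubbbbiisshh"; step two turns that into "rubih".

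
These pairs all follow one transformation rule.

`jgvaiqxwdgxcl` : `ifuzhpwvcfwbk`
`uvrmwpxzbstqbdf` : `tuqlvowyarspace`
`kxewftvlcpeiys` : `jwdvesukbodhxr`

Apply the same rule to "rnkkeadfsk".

Looking at the pairs, the operation is to shift every letter 1 place backward in the alphabet (wrapping around).
For "rnkkeadfsk" the result is "qmjjdzcerj".

qmjjdzcerj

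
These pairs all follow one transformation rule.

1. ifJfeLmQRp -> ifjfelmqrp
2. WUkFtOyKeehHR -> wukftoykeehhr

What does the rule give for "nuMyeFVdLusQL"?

numyefvdlusql

The pattern: convert every letter to lowercase.
On "nuMyeFVdLusQL" that produces "numyefvdlusql".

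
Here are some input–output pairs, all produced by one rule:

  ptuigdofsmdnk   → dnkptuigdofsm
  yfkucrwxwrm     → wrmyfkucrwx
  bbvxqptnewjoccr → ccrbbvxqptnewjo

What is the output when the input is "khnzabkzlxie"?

xiekhnzabkzl

Looking at the pairs, the operation is to move the last 3 characters to the front (rotate right by 3).
"khnzabkzlxie" → "xiekhnzabkzl".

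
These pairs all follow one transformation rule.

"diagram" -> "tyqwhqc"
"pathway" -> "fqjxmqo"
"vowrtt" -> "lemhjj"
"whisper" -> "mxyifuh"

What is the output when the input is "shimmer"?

The rule is to shift every letter 10 places backward in the alphabet (wrapping around).
Doing the same to "shimmer": "ixyccuh".

ixyccuh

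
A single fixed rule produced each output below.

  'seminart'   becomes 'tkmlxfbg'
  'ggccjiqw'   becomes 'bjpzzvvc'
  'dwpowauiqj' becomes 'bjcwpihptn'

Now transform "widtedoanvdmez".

What's happening: move the last 3 characters to the front (rotate right by 3), then shift every letter 7 places backward in the alphabet (wrapping around).
On "widtedoanvdmez": the first step gives "mezwidtedoanvd", and the second then gives "fxspbwmxwhtgow".

fxspbwmxwhtgow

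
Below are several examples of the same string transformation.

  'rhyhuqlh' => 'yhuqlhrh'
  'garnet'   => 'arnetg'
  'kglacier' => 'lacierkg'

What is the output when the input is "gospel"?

ospelg

Each output is the input with this applied: move the last 2 characters to the front (rotate right by 2), then swap the front and back halves of the string.
On "gospel": the first step gives "elgosp", and the second then gives "ospelg".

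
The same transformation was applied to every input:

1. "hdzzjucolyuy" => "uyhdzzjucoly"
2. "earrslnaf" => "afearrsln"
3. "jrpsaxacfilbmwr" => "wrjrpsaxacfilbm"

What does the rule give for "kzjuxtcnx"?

Each output is the input with this applied: move the last 2 characters to the front (rotate right by 2).
For "kzjuxtcnx" the result is "nxkzjuxtc".

nxkzjuxtc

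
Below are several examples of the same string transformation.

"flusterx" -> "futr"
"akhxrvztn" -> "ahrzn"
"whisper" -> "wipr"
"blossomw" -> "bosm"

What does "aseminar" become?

The transformation: keep every other character starting from the first (positions 1st, 3rd, 5th, ...).
So "aseminar" becomes "aeia".

aeia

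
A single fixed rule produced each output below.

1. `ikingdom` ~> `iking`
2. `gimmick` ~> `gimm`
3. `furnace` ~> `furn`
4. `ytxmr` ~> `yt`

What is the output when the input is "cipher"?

cip

What's happening: delete the last 3 characters.
"cipher" → "cip".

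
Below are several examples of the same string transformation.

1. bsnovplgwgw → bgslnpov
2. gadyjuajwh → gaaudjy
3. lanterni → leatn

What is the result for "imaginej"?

Rule — delete the last 3 characters, then take characters alternately from the front and the back (1st, last, 2nd, 2nd-last, ...).
For "imaginej" the result is "iimga".

iimga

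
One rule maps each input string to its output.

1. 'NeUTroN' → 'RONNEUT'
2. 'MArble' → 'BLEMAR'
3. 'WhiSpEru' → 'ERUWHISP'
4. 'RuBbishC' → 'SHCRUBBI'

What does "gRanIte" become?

Each output is the input with this applied: move the last 3 characters to the front (rotate right by 3), then convert every letter to uppercase.
So "gRanIte" becomes "ITEGRAN".

ITEGRAN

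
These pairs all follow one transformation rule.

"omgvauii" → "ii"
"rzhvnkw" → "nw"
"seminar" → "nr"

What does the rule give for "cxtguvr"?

Each output is the input with this applied: swap each adjacent pair of characters (1↔2, 3↔4, ...), then keep only the last 2 characters.
For "cxtguvr", step one produces "xcgtvur"; step two turns that into "ur".
(Check on "seminar": → "esimanr" → "nr" ✓)

ur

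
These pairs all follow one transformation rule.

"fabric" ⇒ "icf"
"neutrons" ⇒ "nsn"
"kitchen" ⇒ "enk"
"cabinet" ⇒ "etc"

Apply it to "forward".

rdf

The rule is to move the last 2 characters to the front (rotate right by 2), then keep only the first 3 characters.
"forward" → "rdf".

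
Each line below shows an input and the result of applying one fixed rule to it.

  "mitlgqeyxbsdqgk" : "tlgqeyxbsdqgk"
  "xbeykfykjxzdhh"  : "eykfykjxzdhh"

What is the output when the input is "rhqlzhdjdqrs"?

qlzhdjdqrs

What's happening: delete the first 2 characters.
Doing the same to "rhqlzhdjdqrs": "qlzhdjdqrs".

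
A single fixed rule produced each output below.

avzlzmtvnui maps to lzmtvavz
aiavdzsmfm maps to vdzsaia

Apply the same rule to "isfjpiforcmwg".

jpiforcisf

Each output is the input with this applied: delete the last 3 characters, then move the first 3 characters to the end (rotate left by 3).
"isfjpiforcmwg" → "isfjpiforc" → "jpiforcisf".
(Check on "aiavdzsmfm": → "aiavdzs" → "vdzsaia" ✓)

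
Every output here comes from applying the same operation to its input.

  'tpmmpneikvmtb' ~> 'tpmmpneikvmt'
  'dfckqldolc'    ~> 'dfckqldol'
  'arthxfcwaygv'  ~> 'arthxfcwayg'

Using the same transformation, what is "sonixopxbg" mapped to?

The pattern: delete the last character.
On "sonixopxbg" that produces "sonixopxb".

sonixopxb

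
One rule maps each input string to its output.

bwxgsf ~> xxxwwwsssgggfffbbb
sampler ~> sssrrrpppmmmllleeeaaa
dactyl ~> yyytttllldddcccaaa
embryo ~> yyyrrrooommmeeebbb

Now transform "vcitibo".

vvvtttoooiiiiiicccbbb

Rule — repeat every character 3 times, then sort the characters into reverse alphabetical order.
"vcitibo" → "vvvccciiitttiiibbbooo" → "vvvtttoooiiiiiicccbbb".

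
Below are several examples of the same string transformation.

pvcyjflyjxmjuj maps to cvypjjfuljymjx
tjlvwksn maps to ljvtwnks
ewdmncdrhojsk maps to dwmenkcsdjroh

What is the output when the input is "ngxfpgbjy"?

What's happening: move the first 2 characters to the end (rotate left by 2), then take characters alternately from the front and the back (1st, last, 2nd, 2nd-last, ...).
"ngxfpgbjy" → "xfpgbjyng" → "xgfnpygjb".
(Check on "pvcyjflyjxmjuj": → "cyjflyjxmjujpv" → "cvypjjfuljymjx" ✓)

xgfnpygjb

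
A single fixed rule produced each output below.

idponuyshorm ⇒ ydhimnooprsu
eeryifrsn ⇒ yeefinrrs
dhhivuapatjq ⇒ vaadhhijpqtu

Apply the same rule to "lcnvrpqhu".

Each output is the input with this applied: sort the characters into alphabetical order, then move the last character to the front.
Starting from "lcnvrpqhu": after the first operation, "chlnpqruv"; after the second, "vchlnpqru".

vchlnpqru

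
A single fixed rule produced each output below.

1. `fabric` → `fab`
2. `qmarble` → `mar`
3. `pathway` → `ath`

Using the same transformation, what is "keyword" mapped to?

eyw

The pattern: move the last 3 characters to the front (rotate right by 3), then keep only the last 3 characters.
Working it through for "keyword": intermediate "ordkeyw", final "eyw".
(Check on "qmarble": → "bleqmar" → "mar" ✓)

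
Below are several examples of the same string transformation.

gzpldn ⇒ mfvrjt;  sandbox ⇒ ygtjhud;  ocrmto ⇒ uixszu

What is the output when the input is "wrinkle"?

cxotqrk

The transformation: shift every letter 6 places forward in the alphabet (wrapping around).
"wrinkle" → "cxotqrk".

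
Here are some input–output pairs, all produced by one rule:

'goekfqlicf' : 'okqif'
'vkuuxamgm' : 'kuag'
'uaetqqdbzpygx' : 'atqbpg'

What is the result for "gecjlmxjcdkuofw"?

Each output is the input with this applied: keep every other character starting from the second (positions 2nd, 4th, 6th, ...).
For "gecjlmxjcdkuofw" the result is "ejmjduf".

ejmjduf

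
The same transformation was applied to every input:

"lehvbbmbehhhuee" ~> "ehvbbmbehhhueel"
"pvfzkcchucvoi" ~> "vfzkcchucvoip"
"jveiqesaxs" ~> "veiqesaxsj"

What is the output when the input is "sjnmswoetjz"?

In each case the input is transformed by: move the first character to the end.
Applying that to "sjnmswoetjz" gives "jnmswoetjzs".

jnmswoetjzs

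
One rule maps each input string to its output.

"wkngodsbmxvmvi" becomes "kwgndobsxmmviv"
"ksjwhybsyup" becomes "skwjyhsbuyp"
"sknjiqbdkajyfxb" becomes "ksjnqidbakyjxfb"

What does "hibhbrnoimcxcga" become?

The pattern: swap each adjacent pair of characters (1↔2, 3↔4, ...).
"hibhbrnoimcxcga" → "ihhbrbonmixcgca".

ihhbrbonmixcgca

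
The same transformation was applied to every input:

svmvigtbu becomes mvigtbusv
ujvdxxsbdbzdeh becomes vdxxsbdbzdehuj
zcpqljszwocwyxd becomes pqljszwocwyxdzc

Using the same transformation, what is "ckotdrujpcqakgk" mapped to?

otdrujpcqakgkck

What's happening: move the first 2 characters to the end (rotate left by 2).
Doing the same to "ckotdrujpcqakgk": "otdrujpcqakgkck".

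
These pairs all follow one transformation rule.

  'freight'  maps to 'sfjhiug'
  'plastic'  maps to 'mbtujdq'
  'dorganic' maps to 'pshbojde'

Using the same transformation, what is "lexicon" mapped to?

Rule — move the first character to the end, then shift every letter 1 place forward in the alphabet (wrapping around).
Working it through for "lexicon": intermediate "exiconl", final "fyjdpom".

fyjdpom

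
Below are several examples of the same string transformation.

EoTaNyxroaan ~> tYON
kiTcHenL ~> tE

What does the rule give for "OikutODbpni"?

Each output is the input with this applied: keep one character in every 3, starting at position 3 (positions 3rd, 6th, 9th, ...), then flip the case of every letter.
Working it through for "OikutODbpni": intermediate "kOp", final "KoP".

KoP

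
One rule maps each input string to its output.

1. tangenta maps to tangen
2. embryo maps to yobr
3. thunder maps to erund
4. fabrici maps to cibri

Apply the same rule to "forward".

The rule is to delete the first 2 characters, then move the last 2 characters to the front (rotate right by 2).
For "forward", step one produces "rward"; step two turns that into "rdrwa".

rdrwa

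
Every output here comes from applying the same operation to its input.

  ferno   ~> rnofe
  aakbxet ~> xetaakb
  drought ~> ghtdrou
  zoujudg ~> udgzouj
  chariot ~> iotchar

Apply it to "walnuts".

utswaln

The pattern: move the last 3 characters to the front (rotate right by 3).
So "walnuts" becomes "utswaln".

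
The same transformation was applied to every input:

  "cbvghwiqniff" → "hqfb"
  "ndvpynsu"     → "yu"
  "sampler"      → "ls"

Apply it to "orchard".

ao

The pattern: move the first 2 characters to the end (rotate left by 2), then keep one character in every 3, starting at position 3 (positions 3rd, 6th, 9th, ...).
Starting from "orchard": after the first operation, "chardor"; after the second, "ao".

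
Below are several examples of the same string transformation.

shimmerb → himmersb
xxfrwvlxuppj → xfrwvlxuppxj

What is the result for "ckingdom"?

The pattern: swap the first and last characters, then move the first character to the end.
"ckingdom" → "mkingdoc" → "kingdocm".
(Check on "xxfrwvlxuppj": → "jxfrwvlxuppx" → "xfrwvlxuppxj" ✓)

kingdocm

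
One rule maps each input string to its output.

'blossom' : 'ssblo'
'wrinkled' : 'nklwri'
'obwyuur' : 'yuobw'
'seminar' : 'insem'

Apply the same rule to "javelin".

The pattern: delete the last 2 characters, then move the first 3 characters to the end (rotate left by 3).
Doing the same to "javelin": "eljav".

eljav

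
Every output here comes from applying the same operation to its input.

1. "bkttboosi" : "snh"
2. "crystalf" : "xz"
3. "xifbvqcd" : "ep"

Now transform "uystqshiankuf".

rrzt

The transformation: shift every letter 1 place backward in the alphabet (wrapping around), then keep one character in every 3, starting at position 3 (positions 3rd, 6th, 9th, ...).
Applying both steps to "uystqshiankuf": "txrsprghzmjte", then "rrzt".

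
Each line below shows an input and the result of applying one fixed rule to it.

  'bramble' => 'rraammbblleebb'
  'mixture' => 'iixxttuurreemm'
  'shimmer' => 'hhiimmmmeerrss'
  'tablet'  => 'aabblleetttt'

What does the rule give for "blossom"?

lloossssoommbb

The transformation: double every character, then move the first 2 characters to the end (rotate left by 2).
On "blossom": the first step gives "bblloossssoomm", and the second then gives "lloossssoommbb".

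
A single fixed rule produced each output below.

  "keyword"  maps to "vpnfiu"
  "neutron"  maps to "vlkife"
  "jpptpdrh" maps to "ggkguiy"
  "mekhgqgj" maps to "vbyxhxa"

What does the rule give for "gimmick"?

What's happening: shift every letter 9 places backward in the alphabet (wrapping around), then delete the first character.
For "gimmick" the result is "zddztb".

zddztb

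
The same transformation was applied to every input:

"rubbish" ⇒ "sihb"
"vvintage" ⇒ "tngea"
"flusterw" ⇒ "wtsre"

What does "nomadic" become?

Rule — delete the first 3 characters, then sort the characters into reverse alphabetical order.
For "nomadic", step one produces "adic"; step two turns that into "idca".
(Check on "rubbish": → "bish" → "sihb" ✓)

idca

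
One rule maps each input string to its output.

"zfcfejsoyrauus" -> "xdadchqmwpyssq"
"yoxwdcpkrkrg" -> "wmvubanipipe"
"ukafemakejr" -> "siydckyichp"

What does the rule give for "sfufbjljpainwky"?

In each case the input is transformed by: shift every letter 2 places backward in the alphabet (wrapping around).
So "sfufbjljpainwky" becomes "qdsdzhjhnygluiw".

qdsdzhjhnygluiw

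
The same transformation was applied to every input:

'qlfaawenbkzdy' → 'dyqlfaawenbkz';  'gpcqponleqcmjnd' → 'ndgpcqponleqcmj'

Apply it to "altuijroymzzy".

Looking at the pairs, the operation is to move the last 2 characters to the front (rotate right by 2).
Doing the same to "altuijroymzzy": "zyaltuijroymz".

zyaltuijroymz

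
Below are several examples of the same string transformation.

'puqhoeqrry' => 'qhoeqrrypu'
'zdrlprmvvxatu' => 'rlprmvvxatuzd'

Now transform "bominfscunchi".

minfscunchibo

The rule is to move the first 2 characters to the end (rotate left by 2).
"bominfscunchi" → "minfscunchibo".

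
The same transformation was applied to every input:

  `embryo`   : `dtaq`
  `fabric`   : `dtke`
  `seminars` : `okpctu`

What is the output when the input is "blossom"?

quuqo

Rule — shift every letter 2 places forward in the alphabet (wrapping around), then delete the first 2 characters.
"blossom" → "dnquuqo" → "quuqo".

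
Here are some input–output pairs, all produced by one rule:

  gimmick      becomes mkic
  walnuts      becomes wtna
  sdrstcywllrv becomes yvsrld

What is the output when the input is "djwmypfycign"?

ywnjgd

The rule is to sort the characters into reverse alphabetical order, then keep every other character starting from the first (positions 1st, 3rd, 5th, ...).
Working it through for "djwmypfycign": intermediate "yywpnmjigfdc", final "ywnjgd".
(Check on "sdrstcywllrv": → "ywvtssrrlldc" → "yvsrld" ✓)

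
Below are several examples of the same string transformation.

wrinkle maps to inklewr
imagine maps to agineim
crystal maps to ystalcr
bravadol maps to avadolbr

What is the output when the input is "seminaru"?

Each output is the input with this applied: move the first 2 characters to the end (rotate left by 2).
Applying that to "seminaru" gives "minaruse".

minaruse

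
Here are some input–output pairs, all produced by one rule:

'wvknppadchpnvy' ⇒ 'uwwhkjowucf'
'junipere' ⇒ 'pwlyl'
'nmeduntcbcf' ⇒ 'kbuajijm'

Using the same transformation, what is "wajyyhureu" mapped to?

Rule — shift every letter 7 places forward in the alphabet (wrapping around), then delete the first 3 characters.
Working it through for "wajyyhureu": intermediate "dhqffobylb", final "ffobylb".

ffobylb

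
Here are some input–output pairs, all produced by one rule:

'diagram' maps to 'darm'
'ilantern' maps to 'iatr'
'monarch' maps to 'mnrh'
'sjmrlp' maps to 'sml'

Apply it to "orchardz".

The pattern: keep every other character starting from the first (positions 1st, 3rd, 5th, ...).
Doing the same to "orchardz": "ocad".

ocad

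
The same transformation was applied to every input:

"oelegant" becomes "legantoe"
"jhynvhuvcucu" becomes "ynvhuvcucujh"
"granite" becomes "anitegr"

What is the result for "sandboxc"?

ndboxcsa

Looking at the pairs, the operation is to move the first 2 characters to the end (rotate left by 2).
"sandboxc" → "ndboxcsa".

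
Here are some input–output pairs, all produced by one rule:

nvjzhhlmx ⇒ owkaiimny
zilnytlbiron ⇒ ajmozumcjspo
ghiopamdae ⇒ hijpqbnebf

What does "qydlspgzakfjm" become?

rzemtqhablgkn

In each case the input is transformed by: shift every letter 1 place forward in the alphabet (wrapping around).
"qydlspgzakfjm" → "rzemtqhablgkn".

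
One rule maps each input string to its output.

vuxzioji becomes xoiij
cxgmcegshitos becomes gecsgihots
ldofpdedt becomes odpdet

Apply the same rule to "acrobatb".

Rule — swap each adjacent pair of characters (1↔2, 3↔4, ...), then delete the first 3 characters.
On "acrobatb": the first step gives "caorabbt", and the second then gives "rabbt".

rabbt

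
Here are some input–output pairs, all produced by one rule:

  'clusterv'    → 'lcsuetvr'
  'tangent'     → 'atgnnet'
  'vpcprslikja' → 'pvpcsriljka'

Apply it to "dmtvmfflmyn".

Rule — swap each adjacent pair of characters (1↔2, 3↔4, ...).
On "dmtvmfflmyn" that produces "mdvtfmlfymn".

mdvtfmlfymn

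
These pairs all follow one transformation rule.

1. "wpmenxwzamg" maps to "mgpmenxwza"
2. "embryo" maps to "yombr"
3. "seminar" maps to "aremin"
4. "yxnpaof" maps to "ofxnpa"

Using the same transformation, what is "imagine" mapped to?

What's happening: delete the first character, then move the last 2 characters to the front (rotate right by 2).
"imagine" → "magine" → "nemagi".

nemagi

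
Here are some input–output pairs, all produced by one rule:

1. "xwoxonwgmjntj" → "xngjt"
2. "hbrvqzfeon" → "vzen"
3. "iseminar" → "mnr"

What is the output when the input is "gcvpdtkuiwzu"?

ptuwu

Looking at the pairs, the operation is to delete the first 3 characters, then keep every other character starting from the first (positions 1st, 3rd, 5th, ...).
"gcvpdtkuiwzu" → "pdtkuiwzu" → "ptuwu".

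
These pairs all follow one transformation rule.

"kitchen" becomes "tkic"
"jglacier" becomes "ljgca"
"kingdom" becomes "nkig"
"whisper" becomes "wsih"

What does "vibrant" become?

The pattern: delete the last 3 characters, then sort the characters into reverse alphabetical order.
Starting from "vibrant": after the first operation, "vibr"; after the second, "vrib".

vrib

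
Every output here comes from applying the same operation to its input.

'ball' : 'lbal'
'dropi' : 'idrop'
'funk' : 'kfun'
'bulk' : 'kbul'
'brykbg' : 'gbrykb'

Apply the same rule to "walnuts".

swalnut

The transformation: move the last character to the front.
So "walnuts" becomes "swalnut".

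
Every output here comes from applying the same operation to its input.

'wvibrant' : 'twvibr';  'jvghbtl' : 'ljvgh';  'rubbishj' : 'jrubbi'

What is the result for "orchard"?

dorch

The transformation: move the last character to the front, then delete the last 2 characters.
For "orchard", step one produces "dorchar"; step two turns that into "dorch".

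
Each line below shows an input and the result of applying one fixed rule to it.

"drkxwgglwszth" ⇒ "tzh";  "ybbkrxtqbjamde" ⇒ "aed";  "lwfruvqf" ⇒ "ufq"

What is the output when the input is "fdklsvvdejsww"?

In each case the input is transformed by: swap each adjacent pair of characters (1↔2, 3↔4, ...), then keep only the last 3 characters.
For "fdklsvvdejsww", step one produces "dflkvsdvjewsw"; step two turns that into "wsw".

wsw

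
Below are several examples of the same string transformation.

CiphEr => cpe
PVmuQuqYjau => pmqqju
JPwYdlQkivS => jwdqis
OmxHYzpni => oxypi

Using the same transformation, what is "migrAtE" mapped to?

The transformation: keep every other character starting from the first (positions 1st, 3rd, 5th, ...), then convert every letter to lowercase.
Applying both steps to "migrAtE": "mgAE", then "mgae".

mgae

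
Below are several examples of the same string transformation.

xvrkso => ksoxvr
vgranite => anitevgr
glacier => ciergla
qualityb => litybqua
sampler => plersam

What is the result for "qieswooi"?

swooiqie

The transformation: move the first 3 characters to the end (rotate left by 3).
For "qieswooi" the result is "swooiqie".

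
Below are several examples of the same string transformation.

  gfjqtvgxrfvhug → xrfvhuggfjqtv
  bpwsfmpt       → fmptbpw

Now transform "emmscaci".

The transformation: swap the front and back halves of the string, then delete the last character.
Applying both steps to "emmscaci": "caciemms", then "caciemm".

caciemm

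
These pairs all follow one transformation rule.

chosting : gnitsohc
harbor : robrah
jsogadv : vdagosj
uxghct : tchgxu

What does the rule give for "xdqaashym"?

What's happening: reverse the string.
On "xdqaashym" that produces "myhsaaqdx".

myhsaaqdx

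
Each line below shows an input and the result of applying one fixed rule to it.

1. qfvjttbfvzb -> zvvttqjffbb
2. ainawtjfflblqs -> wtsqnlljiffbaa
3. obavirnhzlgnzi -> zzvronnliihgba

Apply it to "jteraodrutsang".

The transformation: sort the characters into reverse alphabetical order.
Doing the same to "jteraodrutsang": "uttsrronjgedaa".

uttsrronjgedaa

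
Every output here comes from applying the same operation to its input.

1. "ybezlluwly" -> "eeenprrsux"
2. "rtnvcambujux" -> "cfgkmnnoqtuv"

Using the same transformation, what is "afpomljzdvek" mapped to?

Looking at the pairs, the operation is to shift every letter 7 places backward in the alphabet (wrapping around), then sort the characters into alphabetical order.
Working it through for "afpomljzdvek": intermediate "tyihfecswoxd", final "cdefhiostwxy".

cdefhiostwxy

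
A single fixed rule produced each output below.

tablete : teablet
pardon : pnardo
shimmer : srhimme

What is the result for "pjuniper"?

Each output is the input with this applied: swap the first and last characters, then move the last character to the front.
On "pjuniper": the first step gives "rjunipep", and the second then gives "prjunipe".

prjunipe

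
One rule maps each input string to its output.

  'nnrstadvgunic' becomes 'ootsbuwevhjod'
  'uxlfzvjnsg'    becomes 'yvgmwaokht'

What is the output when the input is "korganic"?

The pattern: swap each adjacent pair of characters (1↔2, 3↔4, ...), then shift every letter 1 place forward in the alphabet (wrapping around).
Applying that to "korganic" gives "plhsobdj".

plhsobdj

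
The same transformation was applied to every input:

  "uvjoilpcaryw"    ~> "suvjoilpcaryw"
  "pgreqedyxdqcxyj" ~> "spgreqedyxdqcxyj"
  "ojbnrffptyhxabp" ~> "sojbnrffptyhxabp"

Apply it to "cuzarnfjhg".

scuzarnfjhg

Looking at the pairs, the operation is to prepend "s".
Doing the same to "cuzarnfjhg": "scuzarnfjhg".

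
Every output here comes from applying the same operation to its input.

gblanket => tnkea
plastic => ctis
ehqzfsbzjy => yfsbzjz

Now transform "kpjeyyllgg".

In each case the input is transformed by: delete the first 3 characters, then swap the first and last characters.
On "kpjeyyllgg" that produces "gyyllge".

gyyllge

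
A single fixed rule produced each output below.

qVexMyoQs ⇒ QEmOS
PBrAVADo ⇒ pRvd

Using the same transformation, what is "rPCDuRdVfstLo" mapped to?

RcUDFTO

Looking at the pairs, the operation is to keep every other character starting from the first (positions 1st, 3rd, 5th, ...), then flip the case of every letter.
On "rPCDuRdVfstLo" that produces "RcUDFTO".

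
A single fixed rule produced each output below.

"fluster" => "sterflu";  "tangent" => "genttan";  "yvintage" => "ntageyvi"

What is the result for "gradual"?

dualgra

Rule — move the first 3 characters to the end (rotate left by 3).
Applying that to "gradual" gives "dualgra".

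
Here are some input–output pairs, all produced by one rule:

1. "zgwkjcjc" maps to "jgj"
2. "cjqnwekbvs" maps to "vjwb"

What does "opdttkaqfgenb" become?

nptqe

The rule is to move the last 2 characters to the front (rotate right by 2), then keep one character in every 3, starting at position 1 (positions 1st, 4th, 7th, ...).
Working it through for "opdttkaqfgenb": intermediate "nbopdttkaqfge", final "nptqe".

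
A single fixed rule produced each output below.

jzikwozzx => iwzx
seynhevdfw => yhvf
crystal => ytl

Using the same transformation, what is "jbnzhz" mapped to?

The rule is to delete the first character, then keep every other character starting from the second (positions 2nd, 4th, 6th, ...).
Starting from "jbnzhz": after the first operation, "bnzhz"; after the second, "nh".

nh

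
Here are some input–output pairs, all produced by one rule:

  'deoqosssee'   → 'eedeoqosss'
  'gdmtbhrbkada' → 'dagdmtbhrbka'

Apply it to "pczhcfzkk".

The transformation: move the last 2 characters to the front (rotate right by 2).
"pczhcfzkk" → "kkpczhcfz".

kkpczhcfz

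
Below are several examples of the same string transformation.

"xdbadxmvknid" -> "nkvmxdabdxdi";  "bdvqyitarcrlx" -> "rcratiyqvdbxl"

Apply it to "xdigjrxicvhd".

What's happening: reverse the string, then move the first 2 characters to the end (rotate left by 2).
Starting from "xdigjrxicvhd": after the first operation, "dhvcixrjgidx"; after the second, "vcixrjgidxdh".

vcixrjgidxdh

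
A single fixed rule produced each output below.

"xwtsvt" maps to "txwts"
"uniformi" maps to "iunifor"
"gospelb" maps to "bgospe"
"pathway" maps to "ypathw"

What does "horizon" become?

Each output is the input with this applied: move the last character to the front, then delete the last character.
On "horizon": the first step gives "nhorizo", and the second then gives "nhoriz".

nhoriz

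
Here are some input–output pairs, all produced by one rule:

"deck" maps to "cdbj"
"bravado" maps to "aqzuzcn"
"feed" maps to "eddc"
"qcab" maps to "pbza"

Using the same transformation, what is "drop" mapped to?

The pattern: shift every letter 1 place backward in the alphabet (wrapping around).
So "drop" becomes "cqno".

cqno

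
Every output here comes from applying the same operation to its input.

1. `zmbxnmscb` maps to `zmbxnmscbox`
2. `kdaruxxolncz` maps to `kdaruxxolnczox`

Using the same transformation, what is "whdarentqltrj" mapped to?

whdarentqltrjox

Looking at the pairs, the operation is to append "ox".
"whdarentqltrj" → "whdarentqltrjox".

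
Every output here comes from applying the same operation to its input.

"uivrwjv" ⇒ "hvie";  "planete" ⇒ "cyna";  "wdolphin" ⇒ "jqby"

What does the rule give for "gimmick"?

tvzz

What's happening: shift every letter 13 places forward in the alphabet (wrapping around) — i.e. ROT13, then keep only the first 4 characters.
Applying both steps to "gimmick": "tvzzvpx", then "tvzz".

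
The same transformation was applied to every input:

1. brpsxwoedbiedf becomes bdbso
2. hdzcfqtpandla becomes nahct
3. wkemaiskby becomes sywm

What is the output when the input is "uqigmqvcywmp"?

vwug

The pattern: keep one character in every 3, starting at position 1 (positions 1st, 4th, 7th, ...), then move the last 2 characters to the front (rotate right by 2).
Working it through for "uqigmqvcywmp": intermediate "ugvw", final "vwug".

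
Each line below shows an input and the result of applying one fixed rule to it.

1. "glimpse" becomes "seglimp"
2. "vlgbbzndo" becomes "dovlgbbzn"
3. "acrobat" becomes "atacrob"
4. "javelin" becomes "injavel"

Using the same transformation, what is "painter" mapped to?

erpaint

Rule — move the last 2 characters to the front (rotate right by 2).
Applying that to "painter" gives "erpaint".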